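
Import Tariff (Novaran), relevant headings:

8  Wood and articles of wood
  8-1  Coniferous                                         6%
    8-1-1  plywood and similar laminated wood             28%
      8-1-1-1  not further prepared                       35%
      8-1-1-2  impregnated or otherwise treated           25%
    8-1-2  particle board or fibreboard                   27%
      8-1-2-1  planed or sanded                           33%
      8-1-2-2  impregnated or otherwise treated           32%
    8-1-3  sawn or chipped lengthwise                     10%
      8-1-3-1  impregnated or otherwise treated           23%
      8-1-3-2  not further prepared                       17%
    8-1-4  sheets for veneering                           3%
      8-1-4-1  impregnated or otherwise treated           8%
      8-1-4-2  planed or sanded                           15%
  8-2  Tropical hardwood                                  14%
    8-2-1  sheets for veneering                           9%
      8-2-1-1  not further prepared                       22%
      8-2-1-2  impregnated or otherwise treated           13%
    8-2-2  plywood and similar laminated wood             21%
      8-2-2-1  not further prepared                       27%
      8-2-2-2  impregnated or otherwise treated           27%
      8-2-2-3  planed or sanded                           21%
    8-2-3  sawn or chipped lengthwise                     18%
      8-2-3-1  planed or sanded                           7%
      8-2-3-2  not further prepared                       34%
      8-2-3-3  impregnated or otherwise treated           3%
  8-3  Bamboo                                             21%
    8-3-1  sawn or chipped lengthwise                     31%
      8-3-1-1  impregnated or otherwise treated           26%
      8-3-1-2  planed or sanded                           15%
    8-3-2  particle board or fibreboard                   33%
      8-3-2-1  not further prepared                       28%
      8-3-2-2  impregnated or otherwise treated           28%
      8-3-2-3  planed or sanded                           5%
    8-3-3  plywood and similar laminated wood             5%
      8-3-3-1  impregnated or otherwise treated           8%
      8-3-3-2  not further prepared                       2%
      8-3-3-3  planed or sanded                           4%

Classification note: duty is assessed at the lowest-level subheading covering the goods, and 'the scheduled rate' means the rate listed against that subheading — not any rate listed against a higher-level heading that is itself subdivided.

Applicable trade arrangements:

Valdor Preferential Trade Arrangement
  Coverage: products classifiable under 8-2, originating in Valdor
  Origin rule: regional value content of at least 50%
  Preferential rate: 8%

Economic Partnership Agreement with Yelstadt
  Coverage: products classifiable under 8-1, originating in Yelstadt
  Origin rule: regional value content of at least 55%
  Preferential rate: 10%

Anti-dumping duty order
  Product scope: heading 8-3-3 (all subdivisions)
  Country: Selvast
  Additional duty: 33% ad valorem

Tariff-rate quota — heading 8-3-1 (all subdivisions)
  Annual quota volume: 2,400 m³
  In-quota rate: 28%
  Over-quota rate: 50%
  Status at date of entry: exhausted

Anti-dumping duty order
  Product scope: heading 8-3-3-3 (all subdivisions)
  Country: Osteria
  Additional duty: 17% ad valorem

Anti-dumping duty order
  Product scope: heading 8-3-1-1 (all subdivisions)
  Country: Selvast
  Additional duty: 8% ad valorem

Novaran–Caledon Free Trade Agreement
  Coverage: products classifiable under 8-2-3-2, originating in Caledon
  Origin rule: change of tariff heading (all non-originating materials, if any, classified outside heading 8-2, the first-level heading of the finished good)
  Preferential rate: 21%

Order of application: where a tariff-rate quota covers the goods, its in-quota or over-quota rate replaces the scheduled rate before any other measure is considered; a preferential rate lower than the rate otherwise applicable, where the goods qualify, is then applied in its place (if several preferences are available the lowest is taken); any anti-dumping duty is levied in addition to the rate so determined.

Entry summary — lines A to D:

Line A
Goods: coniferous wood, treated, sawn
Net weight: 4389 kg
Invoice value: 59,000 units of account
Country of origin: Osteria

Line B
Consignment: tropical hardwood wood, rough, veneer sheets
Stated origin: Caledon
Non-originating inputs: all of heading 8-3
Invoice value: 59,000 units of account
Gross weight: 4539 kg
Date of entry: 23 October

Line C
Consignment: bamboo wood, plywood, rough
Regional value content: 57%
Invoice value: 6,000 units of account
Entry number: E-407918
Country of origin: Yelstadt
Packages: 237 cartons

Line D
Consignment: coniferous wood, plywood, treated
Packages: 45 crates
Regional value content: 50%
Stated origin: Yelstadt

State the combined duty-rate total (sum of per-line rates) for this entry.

Line A: coniferous → 8-1; sawn → 8-1-3; treated → 8-1-3-1. Scheduled 23%. No special measure applies. → 23%.
Line B: tropical hardwood → 8-2; veneer sheets → 8-2-1; rough → 8-2-1-1. Scheduled 22%. Caledon agreement on 8-2-3-2: 8-2-1-1 not covered. → 22%.
Line C: bamboo → 8-3; plywood → 8-3-3; rough → 8-3-3-2. Scheduled 2%. Yelstadt agreement on 8-1: 8-3-3-2 not covered. → 2%.
Line D: coniferous → 8-1; plywood → 8-1-1; treated → 8-1-1-2. Scheduled 25%. Yelstadt agreement on 8-1: RVC < 55%. → 25%.
Sum: 23% + 22% + 2% + 25% = 72%.

72%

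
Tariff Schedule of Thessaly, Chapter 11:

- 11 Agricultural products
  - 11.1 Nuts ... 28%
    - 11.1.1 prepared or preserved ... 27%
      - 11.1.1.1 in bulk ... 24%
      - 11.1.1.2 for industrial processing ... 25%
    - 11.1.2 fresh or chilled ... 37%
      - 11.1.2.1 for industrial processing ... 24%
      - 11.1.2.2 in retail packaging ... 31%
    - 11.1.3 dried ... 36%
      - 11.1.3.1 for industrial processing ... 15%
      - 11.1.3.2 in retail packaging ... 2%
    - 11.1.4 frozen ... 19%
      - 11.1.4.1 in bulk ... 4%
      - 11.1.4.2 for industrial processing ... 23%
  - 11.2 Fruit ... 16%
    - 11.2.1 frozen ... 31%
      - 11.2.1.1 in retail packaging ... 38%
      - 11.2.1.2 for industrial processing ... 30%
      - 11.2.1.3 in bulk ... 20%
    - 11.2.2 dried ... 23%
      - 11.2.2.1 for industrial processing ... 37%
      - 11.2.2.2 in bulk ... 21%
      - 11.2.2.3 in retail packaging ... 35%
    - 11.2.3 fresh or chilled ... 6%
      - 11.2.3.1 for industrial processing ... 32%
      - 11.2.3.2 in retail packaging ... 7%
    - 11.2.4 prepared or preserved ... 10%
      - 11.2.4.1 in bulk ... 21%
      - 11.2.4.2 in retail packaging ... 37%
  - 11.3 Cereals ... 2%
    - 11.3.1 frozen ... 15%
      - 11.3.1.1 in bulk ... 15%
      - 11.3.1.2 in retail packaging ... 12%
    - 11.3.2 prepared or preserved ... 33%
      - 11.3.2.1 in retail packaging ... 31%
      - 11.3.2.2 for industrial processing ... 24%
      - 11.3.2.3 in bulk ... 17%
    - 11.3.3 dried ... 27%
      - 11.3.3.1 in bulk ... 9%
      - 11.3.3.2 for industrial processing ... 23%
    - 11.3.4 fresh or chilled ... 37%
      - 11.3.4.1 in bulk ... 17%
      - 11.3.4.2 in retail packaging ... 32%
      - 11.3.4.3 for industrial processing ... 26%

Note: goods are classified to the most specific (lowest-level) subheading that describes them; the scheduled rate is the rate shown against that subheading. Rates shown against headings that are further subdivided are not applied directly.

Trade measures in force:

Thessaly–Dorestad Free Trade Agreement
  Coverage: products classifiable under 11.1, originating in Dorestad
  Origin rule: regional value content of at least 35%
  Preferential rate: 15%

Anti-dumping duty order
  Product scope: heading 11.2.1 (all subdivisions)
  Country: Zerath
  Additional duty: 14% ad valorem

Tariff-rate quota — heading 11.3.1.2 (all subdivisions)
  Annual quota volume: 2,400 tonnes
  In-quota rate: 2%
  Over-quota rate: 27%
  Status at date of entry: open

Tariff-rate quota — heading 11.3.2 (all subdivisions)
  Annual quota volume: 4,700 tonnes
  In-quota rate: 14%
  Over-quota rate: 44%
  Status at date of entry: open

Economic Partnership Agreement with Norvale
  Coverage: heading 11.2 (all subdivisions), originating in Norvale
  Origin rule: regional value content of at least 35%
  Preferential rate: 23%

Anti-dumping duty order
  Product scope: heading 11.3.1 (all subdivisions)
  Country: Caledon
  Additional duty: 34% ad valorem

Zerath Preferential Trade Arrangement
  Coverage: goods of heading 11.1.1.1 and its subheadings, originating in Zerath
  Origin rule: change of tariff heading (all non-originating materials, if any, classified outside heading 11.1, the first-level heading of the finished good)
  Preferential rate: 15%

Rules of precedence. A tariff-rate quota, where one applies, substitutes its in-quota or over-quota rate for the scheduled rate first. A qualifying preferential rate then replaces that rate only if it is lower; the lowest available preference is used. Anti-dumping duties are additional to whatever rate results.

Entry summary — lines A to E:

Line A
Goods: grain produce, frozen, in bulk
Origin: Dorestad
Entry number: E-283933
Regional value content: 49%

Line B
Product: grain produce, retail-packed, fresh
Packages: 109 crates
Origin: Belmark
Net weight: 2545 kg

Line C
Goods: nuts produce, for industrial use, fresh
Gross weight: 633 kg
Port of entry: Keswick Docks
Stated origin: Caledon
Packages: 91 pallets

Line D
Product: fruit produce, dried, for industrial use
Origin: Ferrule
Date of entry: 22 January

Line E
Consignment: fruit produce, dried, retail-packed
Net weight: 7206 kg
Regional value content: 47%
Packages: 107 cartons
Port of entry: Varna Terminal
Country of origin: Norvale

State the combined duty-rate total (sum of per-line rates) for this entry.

Line A: grain → 11.3; frozen → 11.3.1; in bulk → 11.3.1.1. Scheduled 15%. Dorestad agreement on 11.1: 11.3.1.1 not covered. → 15%.
Line B: grain → 11.3; fresh → 11.3.4; retail-packed → 11.3.4.2. Scheduled 32%. No special measure applies. → 32%.
Line C: nuts → 11.1; fresh → 11.1.2; for industrial use → 11.1.2.1. Scheduled 24%. No special measure applies. → 24%.
Line D: fruit → 11.2; dried → 11.2.2; for industrial use → 11.2.2.1. Scheduled 37%. No special measure applies. → 37%.
Line E: fruit → 11.2; dried → 11.2.2; retail-packed → 11.2.2.3. Scheduled 35%. Norvale agreement on 11.2: RVC ≥ 35% → 23% available; preferential 23%. → 23%.
Sum: 15% + 32% + 24% + 37% + 23% = 131%.

131%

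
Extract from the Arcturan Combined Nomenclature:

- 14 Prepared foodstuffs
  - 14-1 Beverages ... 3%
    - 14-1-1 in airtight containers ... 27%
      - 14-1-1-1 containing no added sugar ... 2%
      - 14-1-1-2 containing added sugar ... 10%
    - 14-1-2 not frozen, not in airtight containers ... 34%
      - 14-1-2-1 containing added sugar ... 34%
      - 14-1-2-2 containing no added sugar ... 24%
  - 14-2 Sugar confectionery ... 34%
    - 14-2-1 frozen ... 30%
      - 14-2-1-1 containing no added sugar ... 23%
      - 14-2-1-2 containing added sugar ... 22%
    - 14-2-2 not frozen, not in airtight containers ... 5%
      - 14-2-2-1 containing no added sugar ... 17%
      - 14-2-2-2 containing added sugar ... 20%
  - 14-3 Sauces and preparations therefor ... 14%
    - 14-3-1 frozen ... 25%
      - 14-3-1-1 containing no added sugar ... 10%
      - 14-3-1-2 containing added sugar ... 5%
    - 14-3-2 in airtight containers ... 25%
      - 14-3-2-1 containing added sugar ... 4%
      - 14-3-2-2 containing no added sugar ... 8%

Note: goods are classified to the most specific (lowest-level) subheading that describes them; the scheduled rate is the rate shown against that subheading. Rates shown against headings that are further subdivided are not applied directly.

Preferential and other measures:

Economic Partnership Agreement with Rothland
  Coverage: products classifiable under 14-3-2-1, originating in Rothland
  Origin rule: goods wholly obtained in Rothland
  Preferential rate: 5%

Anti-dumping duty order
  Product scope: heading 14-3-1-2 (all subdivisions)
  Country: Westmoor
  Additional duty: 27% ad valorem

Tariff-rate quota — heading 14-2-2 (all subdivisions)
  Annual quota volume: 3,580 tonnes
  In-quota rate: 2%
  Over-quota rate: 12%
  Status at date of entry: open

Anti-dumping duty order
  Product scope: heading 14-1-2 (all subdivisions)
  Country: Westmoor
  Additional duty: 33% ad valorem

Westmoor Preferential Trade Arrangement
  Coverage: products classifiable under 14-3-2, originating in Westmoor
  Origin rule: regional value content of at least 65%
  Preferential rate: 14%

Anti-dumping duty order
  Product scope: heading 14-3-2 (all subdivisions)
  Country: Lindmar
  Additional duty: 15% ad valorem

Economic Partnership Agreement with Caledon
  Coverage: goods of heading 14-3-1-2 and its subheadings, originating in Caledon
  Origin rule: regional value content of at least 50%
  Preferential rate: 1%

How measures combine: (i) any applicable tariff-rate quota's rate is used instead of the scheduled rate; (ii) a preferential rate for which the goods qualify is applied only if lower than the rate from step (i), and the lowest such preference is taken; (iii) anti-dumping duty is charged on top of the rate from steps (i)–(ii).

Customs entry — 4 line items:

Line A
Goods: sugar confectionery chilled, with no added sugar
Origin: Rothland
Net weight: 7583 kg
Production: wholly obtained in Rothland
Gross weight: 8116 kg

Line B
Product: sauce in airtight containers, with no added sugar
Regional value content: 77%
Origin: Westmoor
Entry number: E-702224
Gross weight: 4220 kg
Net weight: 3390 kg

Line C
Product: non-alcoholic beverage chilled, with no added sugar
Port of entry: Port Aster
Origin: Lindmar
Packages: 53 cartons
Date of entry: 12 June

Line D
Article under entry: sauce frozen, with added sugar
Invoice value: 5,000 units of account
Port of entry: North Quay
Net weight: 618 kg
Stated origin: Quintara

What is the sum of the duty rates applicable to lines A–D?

39%

Line A: sugar confectionery → 14-2; chilled → 14-2-2; with no added sugar → 14-2-2-1. Scheduled 17%. quota on 14-2-2 open → in-quota 2%; Rothland agreement on 14-3-2-1: 14-2-2-1 not covered. → 2%.
Line B: sauce → 14-3; in airtight containers → 14-3-2; with no added sugar → 14-3-2-2. Scheduled 8%. Westmoor agreement on 14-3-2: RVC ≥ 65% → 14% available; preference 14% not lower than 8% → no reduction. → 8%.
Line C: non-alcoholic beverage → 14-1; chilled → 14-1-2; with no added sugar → 14-1-2-2. Scheduled 24%. No special measure applies. → 24%.
Line D: sauce → 14-3; frozen → 14-3-1; with added sugar → 14-3-1-2. Scheduled 5%. No special measure applies. → 5%.
Sum: 2% + 8% + 24% + 5% = 39%.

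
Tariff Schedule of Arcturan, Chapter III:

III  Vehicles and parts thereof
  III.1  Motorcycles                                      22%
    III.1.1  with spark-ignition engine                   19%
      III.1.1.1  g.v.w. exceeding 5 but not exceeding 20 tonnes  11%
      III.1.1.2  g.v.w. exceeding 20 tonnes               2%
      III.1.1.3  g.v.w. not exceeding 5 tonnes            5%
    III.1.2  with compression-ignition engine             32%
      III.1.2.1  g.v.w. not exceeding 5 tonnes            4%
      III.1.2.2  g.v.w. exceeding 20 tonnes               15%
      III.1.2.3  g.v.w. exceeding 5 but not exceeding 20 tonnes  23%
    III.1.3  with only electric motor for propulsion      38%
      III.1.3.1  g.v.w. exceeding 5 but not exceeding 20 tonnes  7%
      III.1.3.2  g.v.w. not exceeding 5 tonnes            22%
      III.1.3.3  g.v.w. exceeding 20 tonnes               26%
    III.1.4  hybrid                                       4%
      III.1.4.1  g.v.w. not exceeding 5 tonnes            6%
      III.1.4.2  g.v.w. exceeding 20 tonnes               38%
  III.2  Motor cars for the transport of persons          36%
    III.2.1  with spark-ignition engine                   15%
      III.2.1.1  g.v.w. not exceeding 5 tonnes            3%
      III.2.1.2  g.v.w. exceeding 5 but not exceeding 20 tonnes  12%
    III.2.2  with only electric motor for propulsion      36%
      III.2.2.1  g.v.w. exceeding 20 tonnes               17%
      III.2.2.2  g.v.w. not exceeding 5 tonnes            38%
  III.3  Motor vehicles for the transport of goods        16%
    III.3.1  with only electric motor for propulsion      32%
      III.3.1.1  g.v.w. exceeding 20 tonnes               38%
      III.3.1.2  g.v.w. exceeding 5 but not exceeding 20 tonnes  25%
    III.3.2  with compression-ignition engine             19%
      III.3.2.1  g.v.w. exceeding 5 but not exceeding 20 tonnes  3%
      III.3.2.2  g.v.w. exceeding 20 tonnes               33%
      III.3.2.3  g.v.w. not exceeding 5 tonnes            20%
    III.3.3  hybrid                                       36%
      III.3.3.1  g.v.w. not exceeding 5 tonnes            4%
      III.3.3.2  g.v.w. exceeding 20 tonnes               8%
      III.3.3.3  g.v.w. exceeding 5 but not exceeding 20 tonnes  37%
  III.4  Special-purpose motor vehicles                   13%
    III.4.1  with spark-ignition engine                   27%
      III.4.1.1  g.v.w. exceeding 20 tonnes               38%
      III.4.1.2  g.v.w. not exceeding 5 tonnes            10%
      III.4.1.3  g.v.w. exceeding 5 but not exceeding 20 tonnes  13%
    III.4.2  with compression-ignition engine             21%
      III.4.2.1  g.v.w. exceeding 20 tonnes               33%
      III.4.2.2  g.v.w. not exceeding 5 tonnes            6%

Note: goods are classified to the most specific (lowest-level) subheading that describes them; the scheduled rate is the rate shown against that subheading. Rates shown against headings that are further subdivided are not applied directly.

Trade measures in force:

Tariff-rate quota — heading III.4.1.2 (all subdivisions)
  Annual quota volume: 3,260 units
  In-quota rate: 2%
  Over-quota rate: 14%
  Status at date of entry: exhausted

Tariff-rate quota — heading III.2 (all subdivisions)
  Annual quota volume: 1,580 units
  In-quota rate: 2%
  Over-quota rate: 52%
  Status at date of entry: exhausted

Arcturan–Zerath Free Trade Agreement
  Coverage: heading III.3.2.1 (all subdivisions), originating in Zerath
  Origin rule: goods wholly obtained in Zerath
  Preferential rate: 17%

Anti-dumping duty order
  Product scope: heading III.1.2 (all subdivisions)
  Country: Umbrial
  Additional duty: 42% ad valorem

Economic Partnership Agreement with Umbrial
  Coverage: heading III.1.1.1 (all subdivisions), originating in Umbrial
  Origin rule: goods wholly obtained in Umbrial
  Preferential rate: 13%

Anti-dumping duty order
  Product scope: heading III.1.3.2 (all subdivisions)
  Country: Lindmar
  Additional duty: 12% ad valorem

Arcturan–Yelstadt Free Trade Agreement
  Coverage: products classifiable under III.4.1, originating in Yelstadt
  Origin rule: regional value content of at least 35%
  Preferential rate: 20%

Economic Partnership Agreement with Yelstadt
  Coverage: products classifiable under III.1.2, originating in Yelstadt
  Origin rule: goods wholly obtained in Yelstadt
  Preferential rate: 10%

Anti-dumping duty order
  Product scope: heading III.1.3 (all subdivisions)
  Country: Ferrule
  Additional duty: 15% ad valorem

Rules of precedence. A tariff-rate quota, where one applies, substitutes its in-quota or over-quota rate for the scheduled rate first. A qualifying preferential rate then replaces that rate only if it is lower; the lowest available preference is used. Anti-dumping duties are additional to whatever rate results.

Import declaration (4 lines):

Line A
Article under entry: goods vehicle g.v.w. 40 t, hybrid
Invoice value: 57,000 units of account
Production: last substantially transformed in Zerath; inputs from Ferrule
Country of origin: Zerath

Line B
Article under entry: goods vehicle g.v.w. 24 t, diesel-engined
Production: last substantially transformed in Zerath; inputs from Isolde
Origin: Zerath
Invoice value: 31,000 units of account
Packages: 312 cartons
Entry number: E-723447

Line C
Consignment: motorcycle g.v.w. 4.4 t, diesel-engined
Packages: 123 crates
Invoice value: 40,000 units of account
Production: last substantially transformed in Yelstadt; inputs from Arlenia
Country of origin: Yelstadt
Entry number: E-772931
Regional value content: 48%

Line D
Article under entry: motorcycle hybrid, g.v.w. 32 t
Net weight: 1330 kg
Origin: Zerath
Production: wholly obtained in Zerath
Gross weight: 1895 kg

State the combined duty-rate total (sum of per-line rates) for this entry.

Line A: goods vehicle → III.3; hybrid → III.3.3; g.v.w. 40 t → III.3.3.2. Scheduled 8%. Zerath agreement on III.3.2.1: III.3.3.2 not covered. → 8%.
Line B: goods vehicle → III.3; diesel-engined → III.3.2; g.v.w. 24 t → III.3.2.2. Scheduled 33%. Zerath agreement on III.3.2.1: III.3.2.2 not covered. → 33%.
Line C: motorcycle → III.1; diesel-engined → III.1.2; g.v.w. 4.4 t → III.1.2.1. Scheduled 4%. Yelstadt agreement on III.4.1: III.1.2.1 not covered; Yelstadt agreement on III.1.2: not wholly obtained. → 4%.
Line D: motorcycle → III.1; hybrid → III.1.4; g.v.w. 32 t → III.1.4.2. Scheduled 38%. Zerath agreement on III.3.2.1: III.1.4.2 not covered. → 38%.
Sum: 8% + 33% + 4% + 38% = 83%.

83%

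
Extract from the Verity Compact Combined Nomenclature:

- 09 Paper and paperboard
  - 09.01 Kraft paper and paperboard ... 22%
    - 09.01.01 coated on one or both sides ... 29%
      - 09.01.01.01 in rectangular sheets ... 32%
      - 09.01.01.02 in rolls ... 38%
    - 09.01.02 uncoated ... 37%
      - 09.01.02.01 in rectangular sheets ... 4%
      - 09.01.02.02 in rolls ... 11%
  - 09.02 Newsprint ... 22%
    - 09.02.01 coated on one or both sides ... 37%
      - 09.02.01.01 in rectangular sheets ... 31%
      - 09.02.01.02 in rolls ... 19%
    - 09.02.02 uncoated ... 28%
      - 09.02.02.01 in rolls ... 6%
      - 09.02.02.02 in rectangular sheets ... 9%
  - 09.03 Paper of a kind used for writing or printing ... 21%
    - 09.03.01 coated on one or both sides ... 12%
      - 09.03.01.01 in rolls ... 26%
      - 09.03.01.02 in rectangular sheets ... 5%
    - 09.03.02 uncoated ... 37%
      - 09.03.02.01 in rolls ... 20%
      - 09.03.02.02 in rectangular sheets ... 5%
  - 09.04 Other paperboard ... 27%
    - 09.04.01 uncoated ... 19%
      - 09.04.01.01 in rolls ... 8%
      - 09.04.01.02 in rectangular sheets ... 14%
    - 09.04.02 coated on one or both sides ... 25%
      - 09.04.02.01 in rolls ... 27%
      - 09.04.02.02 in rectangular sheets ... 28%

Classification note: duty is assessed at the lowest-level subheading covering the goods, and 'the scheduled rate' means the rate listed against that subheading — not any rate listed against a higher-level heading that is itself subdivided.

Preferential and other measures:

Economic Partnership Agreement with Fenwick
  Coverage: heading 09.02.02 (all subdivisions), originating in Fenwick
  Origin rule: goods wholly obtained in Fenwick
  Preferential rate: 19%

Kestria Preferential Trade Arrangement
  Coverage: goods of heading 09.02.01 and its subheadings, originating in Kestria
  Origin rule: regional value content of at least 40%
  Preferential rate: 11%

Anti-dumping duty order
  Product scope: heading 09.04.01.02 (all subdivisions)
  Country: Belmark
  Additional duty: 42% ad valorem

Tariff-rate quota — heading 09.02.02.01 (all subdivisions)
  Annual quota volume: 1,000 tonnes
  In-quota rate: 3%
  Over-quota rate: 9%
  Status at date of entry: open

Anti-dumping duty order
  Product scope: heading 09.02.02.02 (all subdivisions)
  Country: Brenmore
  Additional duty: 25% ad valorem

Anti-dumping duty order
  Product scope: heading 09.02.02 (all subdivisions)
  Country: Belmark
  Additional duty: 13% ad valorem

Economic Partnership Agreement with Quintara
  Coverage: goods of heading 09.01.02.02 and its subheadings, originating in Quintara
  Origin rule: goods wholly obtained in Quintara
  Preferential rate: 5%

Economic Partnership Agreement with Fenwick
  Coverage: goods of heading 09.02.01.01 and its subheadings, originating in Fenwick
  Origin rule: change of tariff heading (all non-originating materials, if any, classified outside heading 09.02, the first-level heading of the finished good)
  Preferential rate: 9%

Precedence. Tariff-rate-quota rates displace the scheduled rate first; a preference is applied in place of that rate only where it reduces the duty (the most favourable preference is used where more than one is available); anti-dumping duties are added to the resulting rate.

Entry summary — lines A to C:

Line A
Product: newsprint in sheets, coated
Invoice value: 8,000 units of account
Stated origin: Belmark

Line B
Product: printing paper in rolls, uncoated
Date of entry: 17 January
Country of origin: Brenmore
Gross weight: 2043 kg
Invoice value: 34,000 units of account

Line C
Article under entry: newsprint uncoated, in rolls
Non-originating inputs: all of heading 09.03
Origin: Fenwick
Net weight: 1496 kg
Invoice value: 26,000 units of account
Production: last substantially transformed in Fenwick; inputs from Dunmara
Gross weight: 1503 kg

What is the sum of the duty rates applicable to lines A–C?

54%

Line A: newsprint → 09.02; coated → 09.02.01; in sheets → 09.02.01.01. Scheduled 31%. No special measure applies. → 31%.
Line B: printing paper → 09.03; uncoated → 09.03.02; in rolls → 09.03.02.01. Scheduled 20%. No special measure applies. → 20%.
Line C: newsprint → 09.02; uncoated → 09.02.02; in rolls → 09.02.02.01. Scheduled 6%. quota on 09.02.02.01 open → in-quota 3%; Fenwick agreement on 09.02.02: not wholly obtained; Fenwick agreement on 09.02.01.01: 09.02.02.01 not covered. → 3%.
Sum: 31% + 20% + 3% = 54%.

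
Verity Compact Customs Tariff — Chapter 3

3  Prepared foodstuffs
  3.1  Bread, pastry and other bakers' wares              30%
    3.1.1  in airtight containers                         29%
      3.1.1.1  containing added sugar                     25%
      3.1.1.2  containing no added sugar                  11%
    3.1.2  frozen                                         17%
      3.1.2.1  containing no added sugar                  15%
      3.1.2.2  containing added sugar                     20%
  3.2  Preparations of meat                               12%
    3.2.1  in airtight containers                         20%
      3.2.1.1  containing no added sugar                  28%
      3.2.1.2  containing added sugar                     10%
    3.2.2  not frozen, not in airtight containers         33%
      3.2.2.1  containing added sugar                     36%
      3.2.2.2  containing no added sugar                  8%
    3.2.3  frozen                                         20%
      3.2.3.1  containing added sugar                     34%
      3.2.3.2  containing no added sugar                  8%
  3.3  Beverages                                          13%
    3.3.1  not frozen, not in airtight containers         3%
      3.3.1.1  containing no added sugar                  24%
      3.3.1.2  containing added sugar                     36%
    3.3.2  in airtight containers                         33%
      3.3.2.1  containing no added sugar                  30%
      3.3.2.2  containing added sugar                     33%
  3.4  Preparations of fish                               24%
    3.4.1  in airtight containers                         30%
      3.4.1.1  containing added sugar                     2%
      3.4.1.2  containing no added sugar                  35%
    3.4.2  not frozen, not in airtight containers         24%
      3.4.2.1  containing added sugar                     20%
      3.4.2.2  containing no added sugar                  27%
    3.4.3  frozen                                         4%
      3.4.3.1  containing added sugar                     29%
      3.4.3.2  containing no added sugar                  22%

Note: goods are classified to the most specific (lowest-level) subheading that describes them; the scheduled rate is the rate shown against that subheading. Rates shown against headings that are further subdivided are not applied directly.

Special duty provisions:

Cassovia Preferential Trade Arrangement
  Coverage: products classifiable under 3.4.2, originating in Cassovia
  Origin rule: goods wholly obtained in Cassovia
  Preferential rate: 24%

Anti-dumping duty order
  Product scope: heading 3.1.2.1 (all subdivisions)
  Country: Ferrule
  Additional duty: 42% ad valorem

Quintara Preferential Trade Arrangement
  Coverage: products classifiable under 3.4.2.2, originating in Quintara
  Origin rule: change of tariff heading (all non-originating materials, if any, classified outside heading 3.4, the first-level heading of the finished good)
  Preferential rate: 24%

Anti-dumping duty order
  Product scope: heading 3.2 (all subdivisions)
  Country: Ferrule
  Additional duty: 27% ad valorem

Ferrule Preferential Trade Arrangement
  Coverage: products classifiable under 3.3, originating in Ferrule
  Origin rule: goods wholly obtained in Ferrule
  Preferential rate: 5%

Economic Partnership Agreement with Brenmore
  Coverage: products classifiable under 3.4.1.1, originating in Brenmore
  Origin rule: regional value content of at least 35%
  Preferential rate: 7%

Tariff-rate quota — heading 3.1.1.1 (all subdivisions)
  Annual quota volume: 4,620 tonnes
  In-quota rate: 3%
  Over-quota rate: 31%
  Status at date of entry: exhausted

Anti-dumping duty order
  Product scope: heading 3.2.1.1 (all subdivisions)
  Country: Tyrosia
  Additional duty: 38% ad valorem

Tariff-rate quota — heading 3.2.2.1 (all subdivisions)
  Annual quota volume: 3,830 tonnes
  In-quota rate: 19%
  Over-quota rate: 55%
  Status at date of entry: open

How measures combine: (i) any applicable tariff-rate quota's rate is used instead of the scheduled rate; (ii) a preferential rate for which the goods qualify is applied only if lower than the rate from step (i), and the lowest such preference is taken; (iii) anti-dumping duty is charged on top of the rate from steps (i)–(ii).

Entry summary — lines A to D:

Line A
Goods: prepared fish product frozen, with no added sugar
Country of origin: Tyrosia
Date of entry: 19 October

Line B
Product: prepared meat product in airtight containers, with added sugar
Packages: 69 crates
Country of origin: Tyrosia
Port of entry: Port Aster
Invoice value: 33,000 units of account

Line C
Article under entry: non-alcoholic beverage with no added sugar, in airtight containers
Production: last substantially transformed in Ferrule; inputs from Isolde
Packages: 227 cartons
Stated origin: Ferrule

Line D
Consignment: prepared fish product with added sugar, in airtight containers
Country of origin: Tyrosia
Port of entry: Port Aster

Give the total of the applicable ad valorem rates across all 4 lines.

64%

Line A: prepared fish product → 3.4; frozen → 3.4.3; with no added sugar → 3.4.3.2. Scheduled 22%. No special measure applies. → 22%.
Line B: prepared meat product → 3.2; in airtight containers → 3.2.1; with added sugar → 3.2.1.2. Scheduled 10%. No special measure applies. → 10%.
Line C: non-alcoholic beverage → 3.3; in airtight containers → 3.3.2; with no added sugar → 3.3.2.1. Scheduled 30%. Ferrule agreement on 3.3: not wholly obtained. → 30%.
Line D: prepared fish product → 3.4; in airtight containers → 3.4.1; with added sugar → 3.4.1.1. Scheduled 2%. No special measure applies. → 2%.
Sum: 22% + 10% + 30% + 2% = 64%.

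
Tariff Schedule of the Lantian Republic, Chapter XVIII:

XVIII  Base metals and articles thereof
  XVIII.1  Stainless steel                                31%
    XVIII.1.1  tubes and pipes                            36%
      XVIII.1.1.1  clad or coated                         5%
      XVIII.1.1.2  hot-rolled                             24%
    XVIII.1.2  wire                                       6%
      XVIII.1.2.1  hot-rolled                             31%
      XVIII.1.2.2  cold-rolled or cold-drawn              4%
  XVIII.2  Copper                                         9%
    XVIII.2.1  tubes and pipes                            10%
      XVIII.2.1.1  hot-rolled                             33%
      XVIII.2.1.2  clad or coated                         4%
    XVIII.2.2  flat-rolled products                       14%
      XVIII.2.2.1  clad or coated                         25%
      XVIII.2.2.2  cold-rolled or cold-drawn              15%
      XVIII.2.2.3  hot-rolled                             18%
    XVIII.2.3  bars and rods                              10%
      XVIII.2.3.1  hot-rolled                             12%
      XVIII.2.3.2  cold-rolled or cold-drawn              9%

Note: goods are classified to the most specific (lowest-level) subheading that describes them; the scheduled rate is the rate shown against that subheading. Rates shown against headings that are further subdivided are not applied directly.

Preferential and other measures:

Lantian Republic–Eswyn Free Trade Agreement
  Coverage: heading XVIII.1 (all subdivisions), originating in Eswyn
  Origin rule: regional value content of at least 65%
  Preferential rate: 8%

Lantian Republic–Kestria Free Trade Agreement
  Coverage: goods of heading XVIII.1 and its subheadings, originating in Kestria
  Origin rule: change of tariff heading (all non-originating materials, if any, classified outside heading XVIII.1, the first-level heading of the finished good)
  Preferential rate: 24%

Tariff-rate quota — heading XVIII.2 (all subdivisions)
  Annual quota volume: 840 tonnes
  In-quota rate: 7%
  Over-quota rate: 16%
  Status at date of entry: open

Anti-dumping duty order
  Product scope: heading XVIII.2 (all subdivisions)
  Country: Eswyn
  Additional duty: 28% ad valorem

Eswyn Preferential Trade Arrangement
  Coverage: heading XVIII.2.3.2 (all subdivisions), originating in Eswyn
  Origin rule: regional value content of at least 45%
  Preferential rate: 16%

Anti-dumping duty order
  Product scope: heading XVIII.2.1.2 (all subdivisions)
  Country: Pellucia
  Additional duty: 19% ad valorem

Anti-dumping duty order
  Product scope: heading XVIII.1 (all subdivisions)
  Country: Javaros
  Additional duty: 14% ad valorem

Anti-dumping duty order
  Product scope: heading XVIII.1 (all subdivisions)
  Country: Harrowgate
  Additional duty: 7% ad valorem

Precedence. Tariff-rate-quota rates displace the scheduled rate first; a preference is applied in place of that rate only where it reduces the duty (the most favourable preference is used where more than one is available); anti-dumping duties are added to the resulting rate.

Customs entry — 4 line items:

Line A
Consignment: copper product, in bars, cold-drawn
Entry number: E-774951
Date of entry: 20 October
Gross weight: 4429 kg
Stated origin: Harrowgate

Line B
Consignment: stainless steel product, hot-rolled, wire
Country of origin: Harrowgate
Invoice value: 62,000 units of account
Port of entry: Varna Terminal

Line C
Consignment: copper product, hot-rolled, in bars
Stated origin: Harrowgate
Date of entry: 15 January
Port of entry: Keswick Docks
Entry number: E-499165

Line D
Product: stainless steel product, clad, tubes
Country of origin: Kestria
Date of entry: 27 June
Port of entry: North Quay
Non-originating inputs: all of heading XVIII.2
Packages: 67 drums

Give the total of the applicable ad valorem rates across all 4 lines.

Line A: copper → XVIII.2; in bars → XVIII.2.3; cold-drawn → XVIII.2.3.2. Scheduled 9%. quota on XVIII.2 open → in-quota 7%. → 7%.
Line B: stainless steel → XVIII.1; wire → XVIII.1.2; hot-rolled → XVIII.1.2.1. Scheduled 31%. anti-dumping (Harrowgate, XVIII.1): +7%; total 31% + 7% = 38%. → 38%.
Line C: copper → XVIII.2; in bars → XVIII.2.3; hot-rolled → XVIII.2.3.1. Scheduled 12%. quota on XVIII.2 open → in-quota 7%. → 7%.
Line D: stainless steel → XVIII.1; tubes → XVIII.1.1; clad → XVIII.1.1.1. Scheduled 5%. Kestria agreement on XVIII.1: CTH met → 24% available; preference 24% not lower than 5% → no reduction. → 5%.
Sum: 7% + 38% + 7% + 5% = 57%.

57%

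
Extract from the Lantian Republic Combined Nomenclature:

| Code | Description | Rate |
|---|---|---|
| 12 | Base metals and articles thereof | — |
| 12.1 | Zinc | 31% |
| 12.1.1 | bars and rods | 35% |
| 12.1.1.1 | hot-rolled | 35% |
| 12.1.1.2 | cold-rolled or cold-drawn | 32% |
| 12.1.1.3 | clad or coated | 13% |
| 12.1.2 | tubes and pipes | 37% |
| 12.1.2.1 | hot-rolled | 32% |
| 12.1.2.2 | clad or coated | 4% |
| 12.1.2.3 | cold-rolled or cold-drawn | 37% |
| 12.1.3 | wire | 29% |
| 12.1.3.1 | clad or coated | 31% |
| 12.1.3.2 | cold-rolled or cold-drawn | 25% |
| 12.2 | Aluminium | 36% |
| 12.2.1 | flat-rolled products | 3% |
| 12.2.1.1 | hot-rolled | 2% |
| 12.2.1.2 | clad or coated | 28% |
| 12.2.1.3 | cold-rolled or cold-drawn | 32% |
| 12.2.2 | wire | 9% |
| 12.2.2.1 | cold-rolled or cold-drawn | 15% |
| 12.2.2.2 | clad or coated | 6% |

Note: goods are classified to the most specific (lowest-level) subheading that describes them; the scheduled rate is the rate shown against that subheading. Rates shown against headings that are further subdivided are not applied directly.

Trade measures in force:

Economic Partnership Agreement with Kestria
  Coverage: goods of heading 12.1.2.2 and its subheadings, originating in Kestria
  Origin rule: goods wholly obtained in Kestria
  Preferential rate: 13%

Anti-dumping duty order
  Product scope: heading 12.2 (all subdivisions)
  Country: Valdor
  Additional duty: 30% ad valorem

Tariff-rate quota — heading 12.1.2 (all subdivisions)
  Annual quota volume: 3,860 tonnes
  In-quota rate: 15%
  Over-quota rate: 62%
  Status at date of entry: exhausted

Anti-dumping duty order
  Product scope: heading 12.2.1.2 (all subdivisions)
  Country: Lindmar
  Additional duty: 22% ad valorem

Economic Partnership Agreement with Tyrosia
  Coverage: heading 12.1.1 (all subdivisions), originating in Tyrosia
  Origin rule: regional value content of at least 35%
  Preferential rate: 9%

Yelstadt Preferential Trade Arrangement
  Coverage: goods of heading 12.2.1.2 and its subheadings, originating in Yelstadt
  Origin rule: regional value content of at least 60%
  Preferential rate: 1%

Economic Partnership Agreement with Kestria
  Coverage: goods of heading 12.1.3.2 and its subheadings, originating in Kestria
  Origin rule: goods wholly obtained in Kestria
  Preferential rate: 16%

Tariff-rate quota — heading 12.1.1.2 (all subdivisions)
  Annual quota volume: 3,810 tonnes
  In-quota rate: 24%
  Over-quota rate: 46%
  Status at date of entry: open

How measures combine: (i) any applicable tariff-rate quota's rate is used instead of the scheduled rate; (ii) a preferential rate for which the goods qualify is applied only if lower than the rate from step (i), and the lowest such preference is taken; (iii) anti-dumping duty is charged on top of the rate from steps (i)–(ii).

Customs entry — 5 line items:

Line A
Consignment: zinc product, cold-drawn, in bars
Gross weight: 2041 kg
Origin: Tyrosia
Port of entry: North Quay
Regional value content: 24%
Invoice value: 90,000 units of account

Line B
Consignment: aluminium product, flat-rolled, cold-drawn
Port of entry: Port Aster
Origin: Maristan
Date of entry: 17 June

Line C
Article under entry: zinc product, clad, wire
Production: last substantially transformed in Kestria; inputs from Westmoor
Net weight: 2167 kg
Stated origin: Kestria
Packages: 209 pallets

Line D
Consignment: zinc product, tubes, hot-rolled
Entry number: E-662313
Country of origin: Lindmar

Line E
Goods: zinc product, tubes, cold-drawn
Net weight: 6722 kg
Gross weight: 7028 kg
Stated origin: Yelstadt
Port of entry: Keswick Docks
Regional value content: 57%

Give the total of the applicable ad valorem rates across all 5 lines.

Line A: zinc → 12.1; in bars → 12.1.1; cold-drawn → 12.1.1.2. Scheduled 32%. quota on 12.1.1.2 open → in-quota 24%; Tyrosia agreement on 12.1.1: RVC < 35%. → 24%.
Line B: aluminium → 12.2; flat-rolled → 12.2.1; cold-drawn → 12.2.1.3. Scheduled 32%. No special measure applies. → 32%.
Line C: zinc → 12.1; wire → 12.1.3; clad → 12.1.3.1. Scheduled 31%. Kestria agreement on 12.1.2.2: 12.1.3.1 not covered; Kestria agreement on 12.1.3.2: 12.1.3.1 not covered. → 31%.
Line D: zinc → 12.1; tubes → 12.1.2; hot-rolled → 12.1.2.1. Scheduled 32%. quota on 12.1.2 exhausted → over-quota 62%. → 62%.
Line E: zinc → 12.1; tubes → 12.1.2; cold-drawn → 12.1.2.3. Scheduled 37%. quota on 12.1.2 exhausted → over-quota 62%; Yelstadt agreement on 12.2.1.2: 12.1.2.3 not covered. → 62%.
Sum: 24% + 32% + 31% + 62% + 62% = 211%.

211%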